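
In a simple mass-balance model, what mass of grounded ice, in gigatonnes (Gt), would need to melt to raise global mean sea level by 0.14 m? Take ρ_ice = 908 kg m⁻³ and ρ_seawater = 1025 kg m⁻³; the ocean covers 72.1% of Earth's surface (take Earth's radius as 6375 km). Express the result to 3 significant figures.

≈ 5.28×10^4 Gt

Required water volume = Δh × A = 0.14 m × 3.68×10^14 m² = 5.155×10^13 m³.
ρ_w = 1025 kg m⁻³, so the mass of water = 5.155×10^13 m³ × 1025 kg m⁻³ = 5.284×10^16 kg = 5.28×10^4 Gt (and the same mass of ice, by conservation).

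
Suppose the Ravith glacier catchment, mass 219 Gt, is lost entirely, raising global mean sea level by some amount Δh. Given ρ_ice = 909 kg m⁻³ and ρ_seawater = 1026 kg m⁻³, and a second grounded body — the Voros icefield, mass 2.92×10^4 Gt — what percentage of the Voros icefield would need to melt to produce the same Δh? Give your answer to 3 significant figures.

Equal sea-level rise means equal mass of meltwater, i.e. equal mass of ice lost.
Ice mass of Ravith: 2.190×10^14 kg; ice mass of Voros: 2.920×10^16 kg.
Fraction required = 2.190×10^14 / 2.920×10^16 = 7.50×10^-3 → 0.750 %.

≈ 0.750 %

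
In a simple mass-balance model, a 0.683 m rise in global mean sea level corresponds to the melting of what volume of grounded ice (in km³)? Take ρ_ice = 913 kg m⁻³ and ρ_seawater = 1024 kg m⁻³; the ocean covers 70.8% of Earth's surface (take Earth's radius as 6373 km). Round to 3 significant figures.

≈ 2.77×10^5 km³

Required water volume = Δh × A = 0.683 m × 3.61×10^14 m² = 2.468×10^14 m³ = 2.468×10^5 km³.
Ice volume = water volume × ρ_w/ρ_ice = 2.468×10^5 × 1024/913 = 2.77×10^5 km³.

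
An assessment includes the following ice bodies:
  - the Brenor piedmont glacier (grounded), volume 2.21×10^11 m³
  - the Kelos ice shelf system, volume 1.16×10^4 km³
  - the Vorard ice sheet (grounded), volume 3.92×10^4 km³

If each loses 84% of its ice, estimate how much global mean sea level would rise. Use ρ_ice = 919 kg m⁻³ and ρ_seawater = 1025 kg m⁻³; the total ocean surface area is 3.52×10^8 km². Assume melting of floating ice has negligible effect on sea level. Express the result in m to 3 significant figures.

≈ 0.0843 m

Brenor: 0.84 × 2.21×10^11 m³ × (919/1025) = 1.664×10^11 m³ of water.
The Kelos ice shelf system is floating and already displaces its own weight of water, so its melt adds essentially nothing to sea level.
Vorard: 0.84 × 3.92×10^4 km³ × (919/1025) = 2.952×10^4 km³ of water.
Total added water ≈ 2.969×10^13 m³ over 3.52×10^14 m² → Δh = 0.0843 m.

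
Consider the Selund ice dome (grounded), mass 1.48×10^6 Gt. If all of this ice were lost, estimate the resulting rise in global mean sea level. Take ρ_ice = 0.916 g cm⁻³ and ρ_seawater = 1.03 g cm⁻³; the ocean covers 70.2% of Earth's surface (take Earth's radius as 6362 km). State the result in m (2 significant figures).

Selund: 1.48×10^6 Gt = 1.480×10^18 kg; dividing by ρ_w = 1.03 g cm⁻³ = 1030 kg m⁻³ gives 1.437×10^15 m³ of water.
Spread over 3.57×10^14 m² of ocean, Δh = 1.437×10^15 / 3.57×10^14 = 4.02 m.

≈ 4.0 m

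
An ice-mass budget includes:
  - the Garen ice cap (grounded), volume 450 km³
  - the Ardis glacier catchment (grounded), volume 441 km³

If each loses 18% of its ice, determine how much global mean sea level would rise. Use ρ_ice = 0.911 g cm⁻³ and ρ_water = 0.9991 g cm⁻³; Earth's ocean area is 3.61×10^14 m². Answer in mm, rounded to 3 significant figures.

≈ 0.405 mm

Garen: 0.18 × 450 km³ × (911/999.1) = 73.86 km³ of water.
Ardis: 0.18 × 441 km³ × (911/999.1) = 72.38 km³ of water.
Total added water ≈ 1.462×10^11 m³ over 3.61×10^14 m² → Δh = 4.05×10^-4 m = 0.405 mm.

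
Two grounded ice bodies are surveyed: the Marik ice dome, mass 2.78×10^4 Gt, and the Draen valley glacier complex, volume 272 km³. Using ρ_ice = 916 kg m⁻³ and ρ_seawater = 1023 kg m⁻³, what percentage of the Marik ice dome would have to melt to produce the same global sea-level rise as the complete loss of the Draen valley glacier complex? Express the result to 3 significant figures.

≈ 0.896 %

Equal sea-level rise means equal mass of meltwater, i.e. equal mass of ice lost.
Ice mass of Draen: 2.492×10^14 kg; ice mass of Marik: 2.780×10^16 kg.
Fraction required = 2.492×10^14 / 2.780×10^16 = 8.96×10^-3 → 0.896 %.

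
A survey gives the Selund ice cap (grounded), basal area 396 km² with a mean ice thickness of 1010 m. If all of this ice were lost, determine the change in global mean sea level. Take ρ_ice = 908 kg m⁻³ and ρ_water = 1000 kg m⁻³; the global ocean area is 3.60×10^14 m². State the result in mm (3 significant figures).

Selund: ice volume = 396 km² × 1010 m = 400.0 km³; 400.0 × (908/1000) = 363.2 km³ of water.
Spread over 3.60×10^14 m² of ocean, Δh = 3.632×10^11 / 3.60×10^14 = 1.01×10^-3 m = 1.01 mm.

≈ 1.01 mm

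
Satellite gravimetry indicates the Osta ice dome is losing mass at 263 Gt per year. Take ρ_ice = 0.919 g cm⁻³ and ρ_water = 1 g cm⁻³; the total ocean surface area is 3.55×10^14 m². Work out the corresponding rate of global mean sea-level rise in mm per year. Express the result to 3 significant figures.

≈ 0.741 mm/yr

ρ_w = 1 g cm⁻³ = 1000 kg m⁻³. Annual water volume added = 263 Gt / ρ_w = 2.630×10^14 kg / 1000 kg m⁻³ = 2.630×10^11 m³.
Δh per year = 2.630×10^11 / 3.55×10^14 = 7.41×10^-4 m = 0.741 mm.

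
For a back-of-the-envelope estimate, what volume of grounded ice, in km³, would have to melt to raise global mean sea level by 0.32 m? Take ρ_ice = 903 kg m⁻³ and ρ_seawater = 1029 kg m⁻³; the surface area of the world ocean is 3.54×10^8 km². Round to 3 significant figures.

≈ 1.29×10^5 km³

Required water volume = Δh × A = 0.32 m × 3.54×10^14 m² = 1.133×10^14 m³ = 1.133×10^5 km³.
Ice volume = water volume × ρ_w/ρ_ice = 1.133×10^5 × 1029/903 = 1.29×10^5 km³.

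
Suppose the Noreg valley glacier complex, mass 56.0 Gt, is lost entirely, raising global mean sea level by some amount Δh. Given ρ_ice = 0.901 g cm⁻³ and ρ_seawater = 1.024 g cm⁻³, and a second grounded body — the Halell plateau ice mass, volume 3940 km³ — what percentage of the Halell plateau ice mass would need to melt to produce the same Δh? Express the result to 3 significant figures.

≈ 1.58 %

Equal sea-level rise means equal mass of meltwater, i.e. equal mass of ice lost.
Ice mass of Noreg: 5.600×10^13 kg; ice mass of Halell: 3.550×10^15 kg.
Fraction required = 5.600×10^13 / 3.550×10^15 = 0.0158 → 1.58 %.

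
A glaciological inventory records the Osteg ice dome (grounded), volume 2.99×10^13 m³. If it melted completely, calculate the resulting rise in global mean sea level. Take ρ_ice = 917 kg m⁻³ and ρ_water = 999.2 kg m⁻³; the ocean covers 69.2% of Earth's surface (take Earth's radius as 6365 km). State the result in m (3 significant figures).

≈ 0.0779 m

Osteg: 2.99×10^13 m³ × (917/999.2) = 2.744×10^13 m³ of water.
Spread over 3.52×10^14 m² of ocean, Δh = 2.744×10^13 / 3.52×10^14 = 0.0779 m.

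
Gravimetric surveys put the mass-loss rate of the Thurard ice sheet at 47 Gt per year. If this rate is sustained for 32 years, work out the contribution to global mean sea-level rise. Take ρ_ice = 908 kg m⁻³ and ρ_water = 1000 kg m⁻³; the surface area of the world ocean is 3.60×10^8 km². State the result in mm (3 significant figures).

≈ 4.18 mm

Total mass lost = 47 Gt/yr × 32 yr = 1504 Gt = 1.504×10^15 kg.
ρ_w = 1000 kg m⁻³, so water volume = 1.504×10^15 / 1000 = 1.504×10^12 m³.
Δh = 1.504×10^12 / 3.60×10^14 = 4.18×10^-3 m = 4.18 mm.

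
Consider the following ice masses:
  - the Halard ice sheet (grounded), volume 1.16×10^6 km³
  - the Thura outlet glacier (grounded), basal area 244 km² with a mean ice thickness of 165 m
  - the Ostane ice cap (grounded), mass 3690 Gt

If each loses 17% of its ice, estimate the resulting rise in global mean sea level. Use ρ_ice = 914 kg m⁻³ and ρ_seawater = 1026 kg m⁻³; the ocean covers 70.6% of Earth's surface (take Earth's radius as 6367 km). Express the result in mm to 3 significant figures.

≈ 490 mm

Halard: 0.17 × 1.16×10^6 km³ × (914/1026) = 1.757×10^5 km³ of water.
Thura: ice volume = 244 km² × 165 m = 40.26 km³; 0.17 × 40.26 × (914/1026) = 6.097 km³ of water.
Ostane: 0.17 × 3690 Gt = 6.273×10^14 kg; dividing by ρ_w = 1026 kg m⁻³ gives 6.114×10^11 m³ of water.
Total added water ≈ 1.763×10^14 m³ over 3.60×10^14 m² → Δh = 0.490 m = 490 mm.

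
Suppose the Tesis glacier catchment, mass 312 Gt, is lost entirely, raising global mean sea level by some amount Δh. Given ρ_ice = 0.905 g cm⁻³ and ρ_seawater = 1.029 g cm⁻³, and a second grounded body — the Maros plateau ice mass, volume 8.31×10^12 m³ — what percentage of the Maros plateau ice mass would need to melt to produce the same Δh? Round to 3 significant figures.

Equal sea-level rise means equal mass of meltwater, i.e. equal mass of ice lost.
Ice mass of Tesis: 3.120×10^14 kg; ice mass of Maros: 7.521×10^15 kg.
Fraction required = 3.120×10^14 / 7.521×10^15 = 0.0415 → 4.15 %.

≈ 4.15 %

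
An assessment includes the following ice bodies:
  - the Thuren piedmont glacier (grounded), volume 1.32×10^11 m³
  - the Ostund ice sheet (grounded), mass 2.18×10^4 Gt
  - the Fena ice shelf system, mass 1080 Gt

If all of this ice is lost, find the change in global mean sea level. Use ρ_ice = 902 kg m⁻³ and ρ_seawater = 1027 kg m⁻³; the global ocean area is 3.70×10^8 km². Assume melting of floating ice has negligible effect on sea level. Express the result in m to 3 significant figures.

≈ 0.0577 m

Thuren: 1.32×10^11 m³ × (902/1027) = 1.159×10^11 m³ of water.
Ostund: 2.18×10^4 Gt = 2.180×10^16 kg; dividing by ρ_w = 1027 kg m⁻³ gives 2.123×10^13 m³ of water.
The Fena ice shelf system is floating and already displaces its own weight of water, so its melt adds essentially nothing to sea level.
Total added water ≈ 2.134×10^13 m³ over 3.70×10^14 m² → Δh = 0.0577 m.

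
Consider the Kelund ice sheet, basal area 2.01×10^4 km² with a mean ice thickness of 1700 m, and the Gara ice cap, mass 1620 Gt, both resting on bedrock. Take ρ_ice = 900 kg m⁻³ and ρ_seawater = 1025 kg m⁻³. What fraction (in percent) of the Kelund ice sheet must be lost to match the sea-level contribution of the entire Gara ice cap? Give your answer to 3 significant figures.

≈ 5.27 %

Equal sea-level rise means equal mass of meltwater, i.e. equal mass of ice lost.
Ice mass of Gara: 1.620×10^15 kg; ice mass of Kelund: 3.075×10^16 kg.
Fraction required = 1.620×10^15 / 3.075×10^16 = 0.0527 → 5.27 %.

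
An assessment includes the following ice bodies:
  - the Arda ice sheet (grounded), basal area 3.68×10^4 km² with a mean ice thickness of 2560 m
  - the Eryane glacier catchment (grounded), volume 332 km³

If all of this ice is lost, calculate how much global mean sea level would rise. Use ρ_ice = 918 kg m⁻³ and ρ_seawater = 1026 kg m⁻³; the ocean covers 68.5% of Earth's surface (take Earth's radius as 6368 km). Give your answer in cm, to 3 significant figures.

≈ 24.2 cm

Arda: ice volume = 3.68×10^4 km² × 2560 m = 9.421×10^4 km³; 9.421×10^4 × (918/1026) = 8.429×10^4 km³ of water.
Eryane: 332 km³ × (918/1026) = 297.1 km³ of water.
Total added water ≈ 8.459×10^13 m³ over 3.49×10^14 m² → Δh = 0.242 m = 24.2 cm.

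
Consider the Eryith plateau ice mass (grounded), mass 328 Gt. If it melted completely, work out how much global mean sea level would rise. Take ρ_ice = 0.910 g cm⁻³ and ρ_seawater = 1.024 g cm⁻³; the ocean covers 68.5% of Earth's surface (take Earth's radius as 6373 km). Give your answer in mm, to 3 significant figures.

Eryith: 328 Gt = 3.280×10^14 kg; dividing by ρ_w = 1.024 g cm⁻³ = 1024 kg m⁻³ gives 3.203×10^11 m³ of water.
Spread over 3.50×10^14 m² of ocean, Δh = 3.203×10^11 / 3.50×10^14 = 9.16×10^-4 m = 0.916 mm.

≈ 0.916 mm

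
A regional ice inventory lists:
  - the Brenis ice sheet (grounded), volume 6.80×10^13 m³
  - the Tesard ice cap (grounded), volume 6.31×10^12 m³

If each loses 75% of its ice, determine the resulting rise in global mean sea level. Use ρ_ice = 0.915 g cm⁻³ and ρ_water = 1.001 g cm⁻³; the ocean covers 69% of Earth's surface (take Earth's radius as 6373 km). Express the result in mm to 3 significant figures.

≈ 145 mm

Brenis: 0.75 × 6.80×10^13 m³ × (915/1001) = 4.662×10^13 m³ of water.
Tesard: 0.75 × 6.31×10^12 m³ × (915/1001) = 4.326×10^12 m³ of water.
Total added water ≈ 5.094×10^13 m³ over 3.52×10^14 m² → Δh = 0.145 m = 145 mm.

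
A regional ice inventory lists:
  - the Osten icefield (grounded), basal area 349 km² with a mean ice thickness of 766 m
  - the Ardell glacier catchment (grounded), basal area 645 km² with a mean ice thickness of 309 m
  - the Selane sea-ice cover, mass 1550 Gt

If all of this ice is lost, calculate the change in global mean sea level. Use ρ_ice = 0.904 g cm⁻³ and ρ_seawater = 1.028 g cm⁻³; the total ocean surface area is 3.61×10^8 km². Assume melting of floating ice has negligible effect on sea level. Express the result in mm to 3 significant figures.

≈ 1.14 mm

Osten: ice volume = 349 km² × 766 m = 267.3 km³; 267.3 × (904/1028) = 235.1 km³ of water.
Ardell: ice volume = 645 km² × 309 m = 199.3 km³; 199.3 × (904/1028) = 175.3 km³ of water.
The Selane sea-ice cover is floating and already displaces its own weight of water, so its melt adds essentially nothing to sea level.
Total added water ≈ 4.104×10^11 m³ over 3.61×10^14 m² → Δh = 1.14×10^-3 m = 1.14 mm.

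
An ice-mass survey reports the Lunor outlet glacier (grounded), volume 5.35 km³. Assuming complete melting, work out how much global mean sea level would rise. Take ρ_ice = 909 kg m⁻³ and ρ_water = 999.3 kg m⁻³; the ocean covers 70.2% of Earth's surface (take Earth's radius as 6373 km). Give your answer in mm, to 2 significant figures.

Lunor: 5.35 km³ × (909/999.3) = 4.867 km³ of water.
Spread over 3.58×10^14 m² of ocean, Δh = 4.867×10^9 / 3.58×10^14 = 1.36×10^-5 m = 0.014 mm.

≈ 0.014 mm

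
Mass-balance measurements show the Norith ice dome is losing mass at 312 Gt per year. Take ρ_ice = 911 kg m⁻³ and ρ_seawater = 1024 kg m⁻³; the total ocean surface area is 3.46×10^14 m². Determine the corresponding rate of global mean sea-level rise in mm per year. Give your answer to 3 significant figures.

ρ_w = 1024 kg m⁻³. Annual water volume added = 312 Gt / ρ_w = 3.120×10^14 kg / 1024 kg m⁻³ = 3.047×10^11 m³.
Δh per year = 3.047×10^11 / 3.46×10^14 = 8.81×10^-4 m = 0.881 mm.

≈ 0.881 mm/yr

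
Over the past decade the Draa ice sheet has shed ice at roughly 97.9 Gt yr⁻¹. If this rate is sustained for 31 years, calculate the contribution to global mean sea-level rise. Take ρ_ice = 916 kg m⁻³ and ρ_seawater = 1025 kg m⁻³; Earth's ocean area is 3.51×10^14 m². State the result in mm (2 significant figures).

≈ 8.4 mm

Total mass lost = 97.9 Gt/yr × 31 yr = 3035 Gt = 3.035×10^15 kg.
ρ_w = 1025 kg m⁻³, so water volume = 3.035×10^15 / 1025 = 2.961×10^12 m³.
Δh = 2.961×10^12 / 3.51×10^14 = 8.44×10^-3 m = 8.4 mm.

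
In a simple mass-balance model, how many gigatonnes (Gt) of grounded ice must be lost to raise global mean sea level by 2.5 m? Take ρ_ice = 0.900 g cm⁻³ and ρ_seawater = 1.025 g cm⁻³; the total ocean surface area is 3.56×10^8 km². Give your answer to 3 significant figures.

≈ 9.12×10^5 Gt

Required water volume = Δh × A = 2.5 m × 3.56×10^14 m² = 8.900×10^14 m³.
ρ_w = 1.025 g cm⁻³ = 1025 kg m⁻³, so the mass of water = 8.900×10^14 m³ × 1025 kg m⁻³ = 9.122×10^17 kg = 9.12×10^5 Gt (and the same mass of ice, by conservation).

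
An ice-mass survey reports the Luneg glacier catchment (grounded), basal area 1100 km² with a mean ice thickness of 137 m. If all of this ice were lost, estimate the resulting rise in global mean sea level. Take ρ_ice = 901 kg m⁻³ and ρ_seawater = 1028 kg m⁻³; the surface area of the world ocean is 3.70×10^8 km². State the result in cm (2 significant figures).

Luneg: ice volume = 1100 km² × 137 m = 150.7 km³; 150.7 × (901/1028) = 132.1 km³ of water.
Spread over 3.70×10^14 m² of ocean, Δh = 1.321×10^11 / 3.70×10^14 = 3.57×10^-4 m = 0.036 cm.

≈ 0.036 cm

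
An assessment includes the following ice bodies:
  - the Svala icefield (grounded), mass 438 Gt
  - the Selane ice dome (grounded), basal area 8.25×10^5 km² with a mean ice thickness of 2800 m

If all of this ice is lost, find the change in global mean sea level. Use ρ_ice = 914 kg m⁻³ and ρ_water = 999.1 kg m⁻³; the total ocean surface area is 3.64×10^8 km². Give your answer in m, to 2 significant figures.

Svala: 438 Gt = 4.380×10^14 kg; dividing by ρ_w = 999.1 kg m⁻³ gives 4.384×10^11 m³ of water.
Selane: ice volume = 8.25×10^5 km² × 2800 m = 2.310×10^6 km³; 2.310×10^6 × (914/999.1) = 2.113×10^6 km³ of water.
Total added water ≈ 2.114×10^15 m³ over 3.64×10^14 m² → Δh = 5.81 m.

≈ 5.8 m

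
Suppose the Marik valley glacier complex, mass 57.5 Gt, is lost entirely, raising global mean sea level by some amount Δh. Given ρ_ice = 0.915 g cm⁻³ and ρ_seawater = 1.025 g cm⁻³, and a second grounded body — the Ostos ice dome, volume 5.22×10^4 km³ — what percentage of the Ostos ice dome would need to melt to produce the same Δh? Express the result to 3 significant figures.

≈ 0.120 %

Equal sea-level rise means equal mass of meltwater, i.e. equal mass of ice lost.
Ice mass of Marik: 5.750×10^13 kg; ice mass of Ostos: 4.776×10^16 kg.
Fraction required = 5.750×10^13 / 4.776×10^16 = 1.20×10^-3 → 0.120 %.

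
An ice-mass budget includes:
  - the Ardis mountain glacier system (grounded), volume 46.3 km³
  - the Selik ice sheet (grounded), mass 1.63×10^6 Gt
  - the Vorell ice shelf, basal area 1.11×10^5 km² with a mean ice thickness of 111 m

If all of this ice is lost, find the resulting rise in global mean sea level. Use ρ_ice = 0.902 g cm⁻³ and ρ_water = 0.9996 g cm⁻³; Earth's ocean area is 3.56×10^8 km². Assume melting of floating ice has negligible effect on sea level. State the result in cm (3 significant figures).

≈ 458 cm

Ardis: 46.3 km³ × (902/999.6) = 41.78 km³ of water.
Selik: 1.63×10^6 Gt = 1.630×10^18 kg; dividing by ρ_w = 0.9996 g cm⁻³ = 999.6 kg m⁻³ gives 1.631×10^15 m³ of water.
The Vorell ice shelf is floating and already displaces its own weight of water, so its melt adds essentially nothing to sea level.
Total added water ≈ 1.631×10^15 m³ over 3.56×10^14 m² → Δh = 4.58 m = 458 cm.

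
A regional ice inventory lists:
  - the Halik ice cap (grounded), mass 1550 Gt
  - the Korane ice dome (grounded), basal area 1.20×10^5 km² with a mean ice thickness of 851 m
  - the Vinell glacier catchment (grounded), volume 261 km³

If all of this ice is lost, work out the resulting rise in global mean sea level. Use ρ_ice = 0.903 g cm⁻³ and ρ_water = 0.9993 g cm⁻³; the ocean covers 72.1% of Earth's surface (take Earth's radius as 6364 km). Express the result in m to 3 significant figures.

≈ 0.256 m

Halik: 1550 Gt = 1.550×10^15 kg; dividing by ρ_w = 0.9993 g cm⁻³ = 999.3 kg m⁻³ gives 1.551×10^12 m³ of water.
Korane: ice volume = 1.20×10^5 km² × 851 m = 1.021×10^5 km³; 1.021×10^5 × (903/999.3) = 9.228×10^4 km³ of water.
Vinell: 261 km³ × (903/999.3) = 235.8 km³ of water.
Total added water ≈ 9.407×10^13 m³ over 3.67×10^14 m² → Δh = 0.256 m.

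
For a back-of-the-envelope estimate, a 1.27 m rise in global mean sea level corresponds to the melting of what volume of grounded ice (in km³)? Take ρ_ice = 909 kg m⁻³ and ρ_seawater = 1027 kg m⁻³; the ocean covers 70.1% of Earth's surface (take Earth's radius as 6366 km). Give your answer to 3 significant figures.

Required water volume = Δh × A = 1.27 m × 3.57×10^14 m² = 4.534×10^14 m³ = 4.534×10^5 km³.
Ice volume = water volume × ρ_w/ρ_ice = 4.534×10^5 × 1027/909 = 5.12×10^5 km³.

≈ 5.12×10^5 km³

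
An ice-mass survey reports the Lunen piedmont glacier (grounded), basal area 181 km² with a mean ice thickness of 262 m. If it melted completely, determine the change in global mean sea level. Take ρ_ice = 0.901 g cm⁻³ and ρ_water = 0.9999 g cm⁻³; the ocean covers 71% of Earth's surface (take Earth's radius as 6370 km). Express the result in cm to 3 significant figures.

≈ 0.0118 cm

Lunen: ice volume = 181 km² × 262 m = 47.42 km³; 47.42 × (901/999.9) = 42.73 km³ of water.
Spread over 3.62×10^14 m² of ocean, Δh = 4.273×10^10 / 3.62×10^14 = 1.18×10^-4 m = 0.0118 cm.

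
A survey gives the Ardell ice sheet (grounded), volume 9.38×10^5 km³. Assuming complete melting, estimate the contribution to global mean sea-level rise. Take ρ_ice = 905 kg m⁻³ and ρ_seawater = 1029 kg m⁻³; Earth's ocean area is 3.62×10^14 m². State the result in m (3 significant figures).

≈ 2.28 m

Ardell: 9.38×10^5 km³ × (905/1029) = 8.250×10^5 km³ of water.
Spread over 3.62×10^14 m² of ocean, Δh = 8.250×10^14 / 3.62×10^14 = 2.28 m.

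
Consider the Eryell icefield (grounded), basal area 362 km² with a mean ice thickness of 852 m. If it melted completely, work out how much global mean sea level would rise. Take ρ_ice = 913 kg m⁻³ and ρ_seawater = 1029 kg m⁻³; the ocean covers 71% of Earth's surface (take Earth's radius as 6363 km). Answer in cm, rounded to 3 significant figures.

≈ 0.0758 cm

Eryell: ice volume = 362 km² × 852 m = 308.4 km³; 308.4 × (913/1029) = 273.7 km³ of water.
Spread over 3.61×10^14 m² of ocean, Δh = 2.737×10^11 / 3.61×10^14 = 7.58×10^-4 m = 0.0758 cm.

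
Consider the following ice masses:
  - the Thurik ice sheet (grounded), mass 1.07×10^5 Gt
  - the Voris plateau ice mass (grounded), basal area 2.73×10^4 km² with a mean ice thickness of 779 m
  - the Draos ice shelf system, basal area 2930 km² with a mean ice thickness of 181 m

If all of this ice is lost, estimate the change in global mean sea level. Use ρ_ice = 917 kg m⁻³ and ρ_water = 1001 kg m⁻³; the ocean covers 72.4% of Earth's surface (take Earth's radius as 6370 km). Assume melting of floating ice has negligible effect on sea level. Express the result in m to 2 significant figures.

≈ 0.34 m

Thurik: 1.07×10^5 Gt = 1.070×10^17 kg; dividing by ρ_w = 1001 kg m⁻³ gives 1.069×10^14 m³ of water.
Voris: ice volume = 2.73×10^4 km² × 779 m = 2.127×10^4 km³; 2.127×10^4 × (917/1001) = 1.948×10^4 km³ of water.
The Draos ice shelf system is floating and already displaces its own weight of water, so its melt adds essentially nothing to sea level.
Total added water ≈ 1.264×10^14 m³ over 3.69×10^14 m² → Δh = 0.342 m.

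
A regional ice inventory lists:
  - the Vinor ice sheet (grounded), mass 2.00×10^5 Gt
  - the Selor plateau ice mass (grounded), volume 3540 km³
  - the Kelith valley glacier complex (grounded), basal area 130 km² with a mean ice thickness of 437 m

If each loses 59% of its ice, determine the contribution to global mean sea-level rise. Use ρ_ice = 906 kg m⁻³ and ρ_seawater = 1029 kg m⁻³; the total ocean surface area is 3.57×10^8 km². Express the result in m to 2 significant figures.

≈ 0.33 m

Vinor: 0.59 × 2.00×10^5 Gt = 1.180×10^17 kg; dividing by ρ_w = 1029 kg m⁻³ gives 1.147×10^14 m³ of water.
Selor: 0.59 × 3540 km³ × (906/1029) = 1839 km³ of water.
Kelith: ice volume = 130 km² × 437 m = 56.81 km³; 0.59 × 56.81 × (906/1029) = 29.51 km³ of water.
Total added water ≈ 1.165×10^14 m³ over 3.57×10^14 m² → Δh = 0.326 m.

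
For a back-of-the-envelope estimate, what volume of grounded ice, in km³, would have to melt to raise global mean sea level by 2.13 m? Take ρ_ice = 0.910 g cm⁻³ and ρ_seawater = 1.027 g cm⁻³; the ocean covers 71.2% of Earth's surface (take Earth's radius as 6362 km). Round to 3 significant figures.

Required water volume = Δh × A = 2.13 m × 3.62×10^14 m² = 7.714×10^14 m³ = 7.714×10^5 km³.
Ice volume = water volume × ρ_w/ρ_ice = 7.714×10^5 × 1027/910 = 8.71×10^5 km³.

≈ 8.71×10^5 km³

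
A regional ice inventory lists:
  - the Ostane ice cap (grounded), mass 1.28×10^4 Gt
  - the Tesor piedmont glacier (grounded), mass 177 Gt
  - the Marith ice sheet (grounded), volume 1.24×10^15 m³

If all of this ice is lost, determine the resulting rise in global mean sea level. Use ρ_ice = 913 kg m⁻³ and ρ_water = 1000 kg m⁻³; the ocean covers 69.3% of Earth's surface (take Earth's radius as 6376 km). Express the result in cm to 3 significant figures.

Ostane: 1.28×10^4 Gt = 1.280×10^16 kg; dividing by ρ_w = 1000 kg m⁻³ gives 1.280×10^13 m³ of water.
Tesor: 177 Gt = 1.770×10^14 kg; dividing by ρ_w = 1000 kg m⁻³ gives 1.770×10^11 m³ of water.
Marith: 1.24×10^15 m³ × (913/1000) = 1.132×10^15 m³ of water.
Total added water ≈ 1.145×10^15 m³ over 3.54×10^14 m² → Δh = 3.23 m = 323 cm.

≈ 323 cm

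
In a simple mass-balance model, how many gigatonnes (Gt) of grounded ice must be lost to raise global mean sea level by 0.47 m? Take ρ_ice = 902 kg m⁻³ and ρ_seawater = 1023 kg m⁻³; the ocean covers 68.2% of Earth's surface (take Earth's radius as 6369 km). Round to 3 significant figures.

≈ 1.67×10^5 Gt

Required water volume = Δh × A = 0.47 m × 3.48×10^14 m² = 1.634×10^14 m³.
ρ_w = 1023 kg m⁻³, so the mass of water = 1.634×10^14 m³ × 1023 kg m⁻³ = 1.672×10^17 kg = 1.67×10^5 Gt (and the same mass of ice, by conservation).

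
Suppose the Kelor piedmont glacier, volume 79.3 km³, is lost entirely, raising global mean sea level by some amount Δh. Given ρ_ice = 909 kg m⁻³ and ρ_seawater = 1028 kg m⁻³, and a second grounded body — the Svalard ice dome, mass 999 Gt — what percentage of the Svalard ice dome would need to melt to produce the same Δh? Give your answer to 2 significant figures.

Equal sea-level rise means equal mass of meltwater, i.e. equal mass of ice lost.
Ice mass of Kelor: 7.208×10^13 kg; ice mass of Svalard: 9.990×10^14 kg.
Fraction required = 7.208×10^13 / 9.990×10^14 = 0.0722 → 7.2 %.

≈ 7.2 %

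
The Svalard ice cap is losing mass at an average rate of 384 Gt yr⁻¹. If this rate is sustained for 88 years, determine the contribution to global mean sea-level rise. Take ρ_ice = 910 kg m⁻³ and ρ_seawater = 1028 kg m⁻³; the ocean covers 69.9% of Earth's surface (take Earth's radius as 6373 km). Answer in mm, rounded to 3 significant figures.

≈ 92.1 mm

Total mass lost = 384 Gt/yr × 88 yr = 3.379×10^4 Gt = 3.379×10^16 kg.
ρ_w = 1028 kg m⁻³, so water volume = 3.379×10^16 / 1028 = 3.287×10^13 m³.
Δh = 3.287×10^13 / 3.57×10^14 = 0.0921 m = 92.1 mm.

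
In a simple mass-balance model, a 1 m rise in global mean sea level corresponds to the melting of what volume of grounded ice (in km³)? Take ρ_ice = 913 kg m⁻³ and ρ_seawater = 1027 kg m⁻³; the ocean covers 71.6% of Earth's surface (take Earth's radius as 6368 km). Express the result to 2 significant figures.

Required water volume = Δh × A = 1 m × 3.65×10^14 m² = 3.649×10^14 m³ = 3.649×10^5 km³.
Ice volume = water volume × ρ_w/ρ_ice = 3.649×10^5 × 1027/913 = 4.1×10^5 km³.

≈ 4.1×10^5 km³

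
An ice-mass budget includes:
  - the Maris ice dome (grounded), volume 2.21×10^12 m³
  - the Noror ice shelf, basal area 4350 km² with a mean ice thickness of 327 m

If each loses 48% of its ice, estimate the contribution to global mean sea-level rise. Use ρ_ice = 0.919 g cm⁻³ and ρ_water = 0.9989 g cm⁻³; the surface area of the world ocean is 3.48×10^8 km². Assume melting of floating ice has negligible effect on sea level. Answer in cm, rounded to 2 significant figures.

≈ 0.28 cm

Maris: 0.48 × 2.21×10^12 m³ × (919/998.9) = 9.759×10^11 m³ of water.
The Noror ice shelf is floating and already displaces its own weight of water, so its melt adds essentially nothing to sea level.
Total added water ≈ 9.759×10^11 m³ over 3.48×10^14 m² → Δh = 2.80×10^-3 m = 0.28 cm.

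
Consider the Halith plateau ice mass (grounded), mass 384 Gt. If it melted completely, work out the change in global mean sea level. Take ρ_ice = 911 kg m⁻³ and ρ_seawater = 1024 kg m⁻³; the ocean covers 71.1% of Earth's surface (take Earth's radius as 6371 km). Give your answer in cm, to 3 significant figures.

≈ 0.103 cm

Halith: 384 Gt = 3.840×10^14 kg; dividing by ρ_w = 1024 kg m⁻³ gives 3.750×10^11 m³ of water.
Spread over 3.63×10^14 m² of ocean, Δh = 3.750×10^11 / 3.63×10^14 = 1.03×10^-3 m = 0.103 cm.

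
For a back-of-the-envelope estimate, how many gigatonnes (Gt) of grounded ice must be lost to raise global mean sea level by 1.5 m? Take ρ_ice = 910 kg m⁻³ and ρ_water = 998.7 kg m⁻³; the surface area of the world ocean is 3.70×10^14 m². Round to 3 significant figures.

Required water volume = Δh × A = 1.5 m × 3.70×10^14 m² = 5.550×10^14 m³.
ρ_w = 998.7 kg m⁻³, so the mass of water = 5.550×10^14 m³ × 998.7 kg m⁻³ = 5.543×10^17 kg = 5.54×10^5 Gt (and the same mass of ice, by conservation).

≈ 5.54×10^5 Gt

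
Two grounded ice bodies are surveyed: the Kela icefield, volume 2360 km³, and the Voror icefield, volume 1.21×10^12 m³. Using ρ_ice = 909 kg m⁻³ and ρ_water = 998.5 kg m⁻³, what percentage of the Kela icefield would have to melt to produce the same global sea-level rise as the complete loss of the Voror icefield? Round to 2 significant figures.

≈ 51 %

Equal sea-level rise means equal mass of meltwater, i.e. equal mass of ice lost.
Ice mass of Voror: 1.100×10^15 kg; ice mass of Kela: 2.145×10^15 kg.
Fraction required = 1.100×10^15 / 2.145×10^15 = 0.513 → 51 %.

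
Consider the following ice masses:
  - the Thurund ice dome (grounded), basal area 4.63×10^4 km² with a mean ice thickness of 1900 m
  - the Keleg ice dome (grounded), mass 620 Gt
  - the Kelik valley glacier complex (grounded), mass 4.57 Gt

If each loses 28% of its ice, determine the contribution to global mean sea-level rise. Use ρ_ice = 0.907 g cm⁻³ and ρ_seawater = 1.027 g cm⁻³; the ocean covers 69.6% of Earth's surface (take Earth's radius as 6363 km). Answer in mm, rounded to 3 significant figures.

≈ 61.9 mm

Thurund: ice volume = 4.63×10^4 km² × 1900 m = 8.797×10^4 km³; 0.28 × 8.797×10^4 × (907/1027) = 2.175×10^4 km³ of water.
Keleg: 0.28 × 620 Gt = 1.736×10^14 kg; dividing by ρ_w = 1.027 g cm⁻³ = 1027 kg m⁻³ gives 1.690×10^11 m³ of water.
Kelik: 0.28 × 4.57 Gt = 1.280×10^12 kg; dividing by ρ_w = 1027 kg m⁻³ gives 1.246×10^9 m³ of water.
Total added water ≈ 2.192×10^13 m³ over 3.54×10^14 m² → Δh = 0.0619 m = 61.9 mm.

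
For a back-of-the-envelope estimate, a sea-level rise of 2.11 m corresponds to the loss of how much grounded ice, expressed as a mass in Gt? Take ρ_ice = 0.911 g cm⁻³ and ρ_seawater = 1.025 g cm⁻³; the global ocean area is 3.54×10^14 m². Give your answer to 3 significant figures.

≈ 7.66×10^5 Gt

Required water volume = Δh × A = 2.11 m × 3.54×10^14 m² = 7.469×10^14 m³.
ρ_w = 1.025 g cm⁻³ = 1025 kg m⁻³, so the mass of water = 7.469×10^14 m³ × 1025 kg m⁻³ = 7.656×10^17 kg = 7.66×10^5 Gt (and the same mass of ice, by conservation).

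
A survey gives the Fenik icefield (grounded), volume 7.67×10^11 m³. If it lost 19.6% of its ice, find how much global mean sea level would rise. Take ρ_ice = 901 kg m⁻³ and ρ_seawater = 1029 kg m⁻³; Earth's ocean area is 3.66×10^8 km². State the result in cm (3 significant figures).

Fenik: 0.196 × 7.67×10^11 m³ × (901/1029) = 1.316×10^11 m³ of water.
Spread over 3.66×10^14 m² of ocean, Δh = 1.316×10^11 / 3.66×10^14 = 3.60×10^-4 m = 0.0360 cm.

≈ 0.0360 cm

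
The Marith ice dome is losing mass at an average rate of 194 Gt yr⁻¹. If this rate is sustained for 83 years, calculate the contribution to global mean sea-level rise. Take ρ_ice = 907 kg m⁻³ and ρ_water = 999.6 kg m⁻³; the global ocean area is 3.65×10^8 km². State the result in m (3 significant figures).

≈ 0.0441 m

Total mass lost = 194 Gt/yr × 83 yr = 1.610×10^4 Gt = 1.610×10^16 kg.
ρ_w = 999.6 kg m⁻³, so water volume = 1.610×10^16 / 999.6 = 1.611×10^13 m³.
Δh = 1.611×10^13 / 3.65×10^14 = 0.0441 m.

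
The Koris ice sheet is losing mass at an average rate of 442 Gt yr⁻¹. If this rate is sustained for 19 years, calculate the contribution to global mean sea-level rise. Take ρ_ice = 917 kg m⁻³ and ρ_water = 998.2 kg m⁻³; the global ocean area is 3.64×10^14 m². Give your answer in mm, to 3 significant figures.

≈ 23.1 mm

Total mass lost = 442 Gt/yr × 19 yr = 8398 Gt = 8.398×10^15 kg.
ρ_w = 998.2 kg m⁻³, so water volume = 8.398×10^15 / 998.2 = 8.413×10^12 m³.
Δh = 8.413×10^12 / 3.64×10^14 = 0.0231 m = 23.1 mm.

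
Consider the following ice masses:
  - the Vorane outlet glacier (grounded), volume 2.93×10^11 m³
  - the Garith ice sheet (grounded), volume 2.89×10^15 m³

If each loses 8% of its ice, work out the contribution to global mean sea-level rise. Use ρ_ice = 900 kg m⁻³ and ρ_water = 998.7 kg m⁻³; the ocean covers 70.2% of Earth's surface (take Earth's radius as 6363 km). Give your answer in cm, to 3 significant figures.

≈ 58.3 cm

Vorane: 0.08 × 2.93×10^11 m³ × (900/998.7) = 2.112×10^10 m³ of water.
Garith: 0.08 × 2.89×10^15 m³ × (900/998.7) = 2.084×10^14 m³ of water.
Total added water ≈ 2.084×10^14 m³ over 3.57×10^14 m² → Δh = 0.583 m = 58.3 cm.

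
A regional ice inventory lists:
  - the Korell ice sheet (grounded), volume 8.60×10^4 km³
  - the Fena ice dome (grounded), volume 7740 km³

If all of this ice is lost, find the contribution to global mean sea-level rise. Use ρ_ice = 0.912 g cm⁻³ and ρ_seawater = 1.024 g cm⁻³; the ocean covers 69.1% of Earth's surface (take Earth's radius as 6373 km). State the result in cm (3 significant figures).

≈ 23.7 cm

Korell: 8.60×10^4 km³ × (912/1024) = 7.659×10^4 km³ of water.
Fena: 7740 km³ × (912/1024) = 6893 km³ of water.
Total added water ≈ 8.349×10^13 m³ over 3.53×10^14 m² → Δh = 0.237 m = 23.7 cm.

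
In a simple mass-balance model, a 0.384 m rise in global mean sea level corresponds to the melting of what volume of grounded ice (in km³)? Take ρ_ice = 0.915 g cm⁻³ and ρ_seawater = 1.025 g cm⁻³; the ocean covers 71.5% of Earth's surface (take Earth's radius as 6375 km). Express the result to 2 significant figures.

Required water volume = Δh × A = 0.384 m × 3.65×10^14 m² = 1.402×10^14 m³ = 1.402×10^5 km³.
Ice volume = water volume × ρ_w/ρ_ice = 1.402×10^5 × 1025/915 = 1.6×10^5 km³.

≈ 1.6×10^5 km³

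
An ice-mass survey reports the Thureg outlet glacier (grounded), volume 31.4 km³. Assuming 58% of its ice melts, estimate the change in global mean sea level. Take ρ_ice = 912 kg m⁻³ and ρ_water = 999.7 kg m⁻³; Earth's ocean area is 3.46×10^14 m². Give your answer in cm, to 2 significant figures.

Thureg: 0.58 × 31.4 km³ × (912/999.7) = 16.61 km³ of water.
Spread over 3.46×10^14 m² of ocean, Δh = 1.661×10^10 / 3.46×10^14 = 4.80×10^-5 m = 4.8×10^-3 cm.

≈ 4.8×10^-3 cm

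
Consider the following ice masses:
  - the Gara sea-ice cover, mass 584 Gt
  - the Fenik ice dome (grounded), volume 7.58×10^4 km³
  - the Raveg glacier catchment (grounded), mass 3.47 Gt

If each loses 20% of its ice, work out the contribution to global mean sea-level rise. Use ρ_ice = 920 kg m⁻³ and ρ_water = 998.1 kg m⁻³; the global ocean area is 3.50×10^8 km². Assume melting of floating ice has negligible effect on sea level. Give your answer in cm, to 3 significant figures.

The Gara sea-ice cover is floating and already displaces its own weight of water, so its melt adds essentially nothing to sea level.
Fenik: 0.2 × 7.58×10^4 km³ × (920/998.1) = 1.397×10^4 km³ of water.
Raveg: 0.2 × 3.47 Gt = 6.940×10^11 kg; dividing by ρ_w = 998.1 kg m⁻³ gives 6.953×10^8 m³ of water.
Total added water ≈ 1.397×10^13 m³ over 3.50×10^14 m² → Δh = 0.0399 m = 3.99 cm.

≈ 3.99 cm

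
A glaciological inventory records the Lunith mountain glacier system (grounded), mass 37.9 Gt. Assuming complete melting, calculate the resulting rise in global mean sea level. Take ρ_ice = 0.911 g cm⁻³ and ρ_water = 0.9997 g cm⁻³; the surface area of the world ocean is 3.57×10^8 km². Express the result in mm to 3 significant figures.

Lunith: 37.9 Gt = 3.790×10^13 kg; dividing by ρ_w = 0.9997 g cm⁻³ = 999.7 kg m⁻³ gives 3.791×10^10 m³ of water.
Spread over 3.57×10^14 m² of ocean, Δh = 3.791×10^10 / 3.57×10^14 = 1.06×10^-4 m = 0.106 mm.

≈ 0.106 mm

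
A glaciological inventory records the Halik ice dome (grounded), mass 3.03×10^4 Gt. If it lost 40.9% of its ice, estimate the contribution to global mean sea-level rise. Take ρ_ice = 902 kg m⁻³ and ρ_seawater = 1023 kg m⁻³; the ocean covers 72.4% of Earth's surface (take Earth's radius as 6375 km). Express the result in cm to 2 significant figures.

Halik: 0.409 × 3.03×10^4 Gt = 1.239×10^16 kg; dividing by ρ_w = 1023 kg m⁻³ gives 1.211×10^13 m³ of water.
Spread over 3.70×10^14 m² of ocean, Δh = 1.211×10^13 / 3.70×10^14 = 0.0328 m = 3.3 cm.

≈ 3.3 cm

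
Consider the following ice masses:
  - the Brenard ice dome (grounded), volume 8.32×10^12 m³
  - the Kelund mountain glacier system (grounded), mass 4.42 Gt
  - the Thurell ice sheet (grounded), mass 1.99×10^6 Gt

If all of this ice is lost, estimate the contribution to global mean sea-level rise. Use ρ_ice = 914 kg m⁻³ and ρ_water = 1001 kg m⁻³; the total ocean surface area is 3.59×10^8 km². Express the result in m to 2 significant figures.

Brenard: 8.32×10^12 m³ × (914/1001) = 7.597×10^12 m³ of water.
Kelund: 4.42 Gt = 4.420×10^12 kg; dividing by ρ_w = 1001 kg m⁻³ gives 4.416×10^9 m³ of water.
Thurell: 1.99×10^6 Gt = 1.990×10^18 kg; dividing by ρ_w = 1001 kg m⁻³ gives 1.988×10^15 m³ of water.
Total added water ≈ 1.996×10^15 m³ over 3.59×10^14 m² → Δh = 5.56 m.

≈ 5.6 m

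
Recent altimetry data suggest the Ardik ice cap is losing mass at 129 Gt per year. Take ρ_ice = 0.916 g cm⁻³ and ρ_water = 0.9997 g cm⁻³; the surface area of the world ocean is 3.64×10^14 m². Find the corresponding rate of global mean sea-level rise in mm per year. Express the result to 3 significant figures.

≈ 0.355 mm/yr

ρ_w = 0.9997 g cm⁻³ = 999.7 kg m⁻³. Annual water volume added = 129 Gt / ρ_w = 1.290×10^14 kg / 999.7 kg m⁻³ = 1.290×10^11 m³.
Δh per year = 1.290×10^11 / 3.64×10^14 = 3.55×10^-4 m = 0.355 mm.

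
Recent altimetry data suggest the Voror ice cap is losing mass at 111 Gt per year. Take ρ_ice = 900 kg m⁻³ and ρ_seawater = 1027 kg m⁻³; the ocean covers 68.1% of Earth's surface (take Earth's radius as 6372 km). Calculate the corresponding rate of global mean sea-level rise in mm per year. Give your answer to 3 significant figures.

ρ_w = 1027 kg m⁻³. Annual water volume added = 111 Gt / ρ_w = 1.110×10^14 kg / 1027 kg m⁻³ = 1.081×10^11 m³.
Δh per year = 1.081×10^11 / 3.47×10^14 = 3.11×10^-4 m = 0.311 mm.

≈ 0.311 mm/yr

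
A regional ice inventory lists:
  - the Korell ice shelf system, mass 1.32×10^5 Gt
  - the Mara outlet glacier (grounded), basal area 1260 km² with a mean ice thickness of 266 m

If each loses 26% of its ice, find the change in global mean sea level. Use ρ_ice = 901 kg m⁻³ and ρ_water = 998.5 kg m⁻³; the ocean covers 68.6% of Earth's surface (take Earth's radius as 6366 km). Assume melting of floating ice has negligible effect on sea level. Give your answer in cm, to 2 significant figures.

The Korell ice shelf system is floating and already displaces its own weight of water, so its melt adds essentially nothing to sea level.
Mara: ice volume = 1260 km² × 266 m = 335.2 km³; 0.26 × 335.2 × (901/998.5) = 78.63 km³ of water.
Total added water ≈ 7.863×10^10 m³ over 3.49×10^14 m² → Δh = 2.25×10^-4 m = 0.023 cm.

≈ 0.023 cm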